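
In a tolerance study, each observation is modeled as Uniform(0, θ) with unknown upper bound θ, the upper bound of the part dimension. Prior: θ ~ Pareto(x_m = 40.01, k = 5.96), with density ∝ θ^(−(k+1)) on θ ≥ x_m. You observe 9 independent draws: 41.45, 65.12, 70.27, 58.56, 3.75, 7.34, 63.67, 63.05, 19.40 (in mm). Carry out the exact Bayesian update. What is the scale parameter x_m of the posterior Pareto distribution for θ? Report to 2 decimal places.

A Pareto(scale x_m, shape k) prior on the upper bound θ of Uniform(0, θ) is conjugate: posterior is Pareto(max(x_m, max xᵢ), k + n).
Sample maximum = 70.27; prior scale x_m = 40.01 → posterior scale = max = 70.27.
Posterior shape = 5.96 + 9 = 14.96.
Posterior scale x_m = 70.27.

70.27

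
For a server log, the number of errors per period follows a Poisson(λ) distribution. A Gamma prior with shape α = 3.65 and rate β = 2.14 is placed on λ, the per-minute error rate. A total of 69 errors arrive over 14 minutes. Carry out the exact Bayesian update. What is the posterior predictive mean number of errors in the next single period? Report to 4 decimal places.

4.5012

With a Gamma(shape α, rate β) prior, the Poisson likelihood is conjugate: the posterior is Gamma(α + ΣXᵢ, β + n).
Posterior: Gamma(α+S, β+n) = Gamma(3.65+69, 2.14+14) = Gamma(72.65, 16.14).
The predictive distribution for one future period is NegBinom with mean α/β = 4.5012.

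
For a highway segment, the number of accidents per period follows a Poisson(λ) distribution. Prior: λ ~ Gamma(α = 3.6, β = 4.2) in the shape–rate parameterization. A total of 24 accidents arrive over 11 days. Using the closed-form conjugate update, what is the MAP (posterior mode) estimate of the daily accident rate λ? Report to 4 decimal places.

With a Gamma(shape α, rate β) prior, the Poisson likelihood is conjugate: the posterior is Gamma(α + ΣXᵢ, β + n).
Posterior: Gamma(α+S, β+n) = Gamma(3.6+24, 4.2+11) = Gamma(27.6, 15.2).
Mode of Gamma(α,β) for α≥1 is (α−1)/β = 26.6/15.2 = 1.7500.

1.7500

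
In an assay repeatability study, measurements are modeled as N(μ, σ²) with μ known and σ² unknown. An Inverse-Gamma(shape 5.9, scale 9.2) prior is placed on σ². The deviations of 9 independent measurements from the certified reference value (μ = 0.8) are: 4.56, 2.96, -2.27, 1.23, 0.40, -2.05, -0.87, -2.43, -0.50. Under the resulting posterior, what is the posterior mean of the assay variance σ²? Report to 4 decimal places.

3.5051

With known mean μ and an Inverse-Gamma(α, β) prior on σ², the Normal likelihood is conjugate: posterior is Inv-Gamma(α + n/2, β + Σ(xᵢ−μ)²/2).
Σ(xᵢ−μ)² = (4.56)² + (2.96)² + (-2.27)² + (1.23)² + (0.40)² + (-2.05)² + (-0.87)² + (-2.43)² + (-0.50)² = 47.4953.
Posterior: Inv-Gamma(5.9 + 9/2, 9.2 + 47.4953/2) = Inv-Gamma(10.40, 32.94765).
E[σ²|data] = β/(α−1) = 32.94765/9.40 = 3.5051.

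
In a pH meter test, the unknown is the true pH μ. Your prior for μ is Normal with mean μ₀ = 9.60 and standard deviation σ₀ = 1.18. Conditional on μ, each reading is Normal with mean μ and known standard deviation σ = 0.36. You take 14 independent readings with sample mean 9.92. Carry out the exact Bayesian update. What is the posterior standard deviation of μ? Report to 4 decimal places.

0.0959

For Normal data with known variance σ², a Normal(μ₀, σ₀²) prior on μ is conjugate. Posterior precision = 1/σ₀² + n/σ²; posterior mean is the precision-weighted average of μ₀ and x̄.
σ₀² = 1.18² = 1.3924, σ² = 0.36² = 0.1296; σ² + n·σ₀² = 0.1296 + 14·1.3924 = 19.6232.
Posterior precision = 1/σ₀² + n/σ² = 1/1.3924 + 14/0.1296 = (σ² + n·σ₀²)/(σ₀²σ²) = 19.6232/(1.3924·0.1296); posterior variance σₙ² = σ₀²σ²/(σ² + n·σ₀²) = 1.3924·0.1296/19.6232 = 0.009196.
Posterior SD = √σₙ² = √(1.3924·0.1296/19.6232) = 0.0959.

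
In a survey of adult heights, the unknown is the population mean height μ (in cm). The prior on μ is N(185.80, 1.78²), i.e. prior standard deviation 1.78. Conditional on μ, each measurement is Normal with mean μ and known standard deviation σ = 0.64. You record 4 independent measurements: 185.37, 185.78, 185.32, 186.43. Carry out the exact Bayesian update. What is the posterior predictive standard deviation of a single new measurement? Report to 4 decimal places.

For Normal data with known variance σ², a Normal(μ₀, σ₀²) prior on μ is conjugate. Posterior precision = 1/σ₀² + n/σ²; posterior mean is the precision-weighted average of μ₀ and x̄.
σ₀² = 1.78² = 3.1684, σ² = 0.64² = 0.4096; σ² + n·σ₀² = 0.4096 + 4·3.1684 = 13.0832.
Posterior precision = 1/σ₀² + n/σ² = 1/3.1684 + 4/0.4096 = (σ² + n·σ₀²)/(σ₀²σ²) = 13.0832/(3.1684·0.4096); posterior variance σₙ² = σ₀²σ²/(σ² + n·σ₀²) = 3.1684·0.4096/13.0832 = 0.099194.
Predictive variance for one new observation = σₙ² + σ² = 3.1684·0.4096/13.0832 + 0.4096 = σ²·(σ₀² + 13.0832)/13.0832 = 0.4096·16.2516/13.0832 = 0.508794; SD = √(0.4096·16.2516/13.0832) = 0.7133.

0.7133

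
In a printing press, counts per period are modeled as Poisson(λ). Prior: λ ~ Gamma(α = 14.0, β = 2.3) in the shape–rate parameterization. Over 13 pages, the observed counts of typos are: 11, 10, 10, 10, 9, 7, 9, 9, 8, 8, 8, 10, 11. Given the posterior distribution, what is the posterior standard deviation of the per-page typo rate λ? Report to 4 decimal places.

With a Gamma(shape α, rate β) prior, the Poisson likelihood is conjugate: the posterior is Gamma(α + ΣXᵢ, β + n).
Sum of counts S = 120 over n = 13 pages.
Posterior: Gamma(α+S, β+n) = Gamma(14.0+120, 2.3+13) = Gamma(134.0, 15.3).
SD = √α/β = √134.0/15.3 = 0.7566.

0.7566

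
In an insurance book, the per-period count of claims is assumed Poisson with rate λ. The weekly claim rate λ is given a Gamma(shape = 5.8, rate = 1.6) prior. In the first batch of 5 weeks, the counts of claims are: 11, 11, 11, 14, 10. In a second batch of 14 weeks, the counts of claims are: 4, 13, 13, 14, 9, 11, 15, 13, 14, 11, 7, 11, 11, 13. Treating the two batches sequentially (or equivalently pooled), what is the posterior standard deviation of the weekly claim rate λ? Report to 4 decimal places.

0.7230

With a Gamma(shape α, rate β) prior, the Poisson likelihood is conjugate: the posterior is Gamma(α + ΣXᵢ, β + n).
Batch 1: sum of counts S = 57 over n = 5 weeks.
After batch 1: Gamma(α+S, β+n) = Gamma(5.8+57, 1.6+5) = Gamma(62.8, 6.6).
Batch 2: sum of counts S = 159 over n = 14 weeks.
After batch 2: Gamma(α+S, β+n) = Gamma(62.8+159, 6.6+14) = Gamma(221.8, 20.6).
SD = √α/β = √221.8/20.6 = 0.7230.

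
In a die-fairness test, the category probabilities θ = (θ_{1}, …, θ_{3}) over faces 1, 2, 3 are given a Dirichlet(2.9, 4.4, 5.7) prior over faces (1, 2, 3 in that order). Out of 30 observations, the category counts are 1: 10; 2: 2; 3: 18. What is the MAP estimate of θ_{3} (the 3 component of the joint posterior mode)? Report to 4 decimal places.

0.5675

The Dirichlet prior is conjugate to the Multinomial likelihood: each posterior αⱼ = prior αⱼ + observed count nⱼ.
Posterior concentration: (12.9, 6.4, 23.7), total = 43.0.
Joint mode component: (α_{3}−1)/(Σα−K) = 22.7/40.0 = 0.5675.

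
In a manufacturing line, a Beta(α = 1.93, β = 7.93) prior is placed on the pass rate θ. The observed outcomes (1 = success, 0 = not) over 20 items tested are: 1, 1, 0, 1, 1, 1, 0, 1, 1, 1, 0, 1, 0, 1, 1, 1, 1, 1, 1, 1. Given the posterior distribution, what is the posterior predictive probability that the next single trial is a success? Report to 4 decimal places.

0.6005

The Beta prior is conjugate to a Binomial/Bernoulli likelihood; the update adds successes to α and failures to β.
Posterior: Beta(α+k, β+n−k) = Beta(1.93+16, 7.93+4) = Beta(17.93, 11.93).
For a single future Bernoulli trial, P(success | data) = α/(α+β) = 0.6005.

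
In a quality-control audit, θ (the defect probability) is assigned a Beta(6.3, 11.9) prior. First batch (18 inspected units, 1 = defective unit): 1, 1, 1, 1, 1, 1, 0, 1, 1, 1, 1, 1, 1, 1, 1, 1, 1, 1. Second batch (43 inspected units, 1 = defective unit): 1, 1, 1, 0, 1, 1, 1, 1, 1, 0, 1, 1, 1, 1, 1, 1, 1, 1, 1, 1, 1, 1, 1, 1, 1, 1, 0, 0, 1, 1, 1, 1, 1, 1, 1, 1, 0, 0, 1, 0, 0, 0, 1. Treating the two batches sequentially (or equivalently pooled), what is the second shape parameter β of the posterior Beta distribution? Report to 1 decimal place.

21.9

The Beta prior is conjugate to a Binomial/Bernoulli likelihood; the update adds successes to α and failures to β.
After batch 1: Beta(6.3+17, 11.9+1) = Beta(23.3, 12.9).
After batch 2: Beta(23.3+34, 12.9+9) = Beta(57.3, 21.9).
Posterior β = 21.9.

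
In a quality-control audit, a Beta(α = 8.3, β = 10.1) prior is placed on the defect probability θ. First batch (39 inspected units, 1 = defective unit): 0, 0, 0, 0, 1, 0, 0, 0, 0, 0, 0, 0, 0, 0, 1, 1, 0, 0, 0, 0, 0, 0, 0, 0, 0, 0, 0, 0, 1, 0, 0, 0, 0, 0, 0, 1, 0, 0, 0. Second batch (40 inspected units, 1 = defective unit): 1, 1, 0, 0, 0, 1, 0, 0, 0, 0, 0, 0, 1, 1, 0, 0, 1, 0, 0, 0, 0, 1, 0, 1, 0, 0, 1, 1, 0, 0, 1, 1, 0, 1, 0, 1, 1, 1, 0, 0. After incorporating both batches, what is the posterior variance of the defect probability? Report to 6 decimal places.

The Beta prior is conjugate to a Binomial/Bernoulli likelihood; the update adds successes to α and failures to β.
After batch 1: Beta(8.3+5, 10.1+34) = Beta(13.3, 44.1).
After batch 2: Beta(13.3+16, 44.1+24) = Beta(29.3, 68.1).
Var = αβ/((α+β)²(α+β+1)) = 29.3·68.1/(97.4²·98.4) = 0.002137.

0.002137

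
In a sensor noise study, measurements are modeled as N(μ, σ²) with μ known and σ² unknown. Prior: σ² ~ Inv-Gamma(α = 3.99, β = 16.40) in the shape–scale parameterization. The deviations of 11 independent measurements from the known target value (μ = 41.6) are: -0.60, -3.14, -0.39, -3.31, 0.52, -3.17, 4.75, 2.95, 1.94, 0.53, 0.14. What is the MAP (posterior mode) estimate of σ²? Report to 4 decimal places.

With known mean μ and an Inverse-Gamma(α, β) prior on σ², the Normal likelihood is conjugate: posterior is Inv-Gamma(α + n/2, β + Σ(xᵢ−μ)²/2).
Σ(xᵢ−μ)² = (-0.60)² + (-3.14)² + (-0.39)² + (-3.31)² + (0.52)² + (-3.17)² + (4.75)² + (2.95)² + (1.94)² + (0.53)² + (0.14)² = 66.9762.
Posterior: Inv-Gamma(3.99 + 11/2, 16.40 + 66.9762/2) = Inv-Gamma(9.49, 49.88810).
Mode = β/(α+1) = 49.88810/10.49 = 4.7558.

4.7558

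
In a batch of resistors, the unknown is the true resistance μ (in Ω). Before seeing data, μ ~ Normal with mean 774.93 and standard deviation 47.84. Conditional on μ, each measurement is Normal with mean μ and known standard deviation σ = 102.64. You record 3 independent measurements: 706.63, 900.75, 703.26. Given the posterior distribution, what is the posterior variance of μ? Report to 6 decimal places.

1385.613992

For Normal data with known variance σ², a Normal(μ₀, σ₀²) prior on μ is conjugate. Posterior precision = 1/σ₀² + n/σ²; posterior mean is the precision-weighted average of μ₀ and x̄.
σ₀² = 47.84² = 2288.6656, σ² = 102.64² = 10534.9696; σ² + n·σ₀² = 10534.9696 + 3·2288.6656 = 17400.9664.
Posterior precision = 1/σ₀² + n/σ² = 1/2288.6656 + 3/10534.9696 = (σ² + n·σ₀²)/(σ₀²σ²) = 17400.9664/(2288.6656·10534.9696); posterior variance σₙ² = σ₀²σ²/(σ² + n·σ₀²) = 2288.6656·10534.9696/17400.9664 = 1385.613992.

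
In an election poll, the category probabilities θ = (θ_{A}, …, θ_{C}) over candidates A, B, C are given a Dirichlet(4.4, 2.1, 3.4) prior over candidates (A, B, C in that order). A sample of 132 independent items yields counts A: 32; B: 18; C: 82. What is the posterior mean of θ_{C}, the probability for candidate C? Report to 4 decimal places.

0.6018

The Dirichlet prior is conjugate to the Multinomial likelihood: each posterior αⱼ = prior αⱼ + observed count nⱼ.
Posterior concentration: (36.4, 20.1, 85.4), total = 141.9.
E[θ_{C}|data] = α_{C}/Σα = 85.4/141.9 = 0.6018.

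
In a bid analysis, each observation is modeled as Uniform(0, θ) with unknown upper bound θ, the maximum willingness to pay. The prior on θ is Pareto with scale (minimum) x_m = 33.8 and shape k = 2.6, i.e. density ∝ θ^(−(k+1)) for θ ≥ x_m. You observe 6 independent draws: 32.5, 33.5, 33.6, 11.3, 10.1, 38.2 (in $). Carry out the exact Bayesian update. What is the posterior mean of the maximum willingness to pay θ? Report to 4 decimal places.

43.2263

A Pareto(scale x_m, shape k) prior on the upper bound θ of Uniform(0, θ) is conjugate: posterior is Pareto(max(x_m, max xᵢ), k + n).
Sample maximum = 38.2; prior scale x_m = 33.8 → posterior scale = max = 38.2.
Posterior shape = 2.6 + 6 = 8.6.
E[θ|data] = k·x_m/(k−1) = 8.6·38.2/7.6 = 43.2263.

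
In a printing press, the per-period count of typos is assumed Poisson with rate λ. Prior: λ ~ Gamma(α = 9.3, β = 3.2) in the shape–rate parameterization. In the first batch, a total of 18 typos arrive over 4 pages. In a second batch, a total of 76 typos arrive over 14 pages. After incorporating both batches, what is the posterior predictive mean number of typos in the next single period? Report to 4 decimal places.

With a Gamma(shape α, rate β) prior, the Poisson likelihood is conjugate: the posterior is Gamma(α + ΣXᵢ, β + n).
After batch 1: Gamma(α+S, β+n) = Gamma(9.3+18, 3.2+4) = Gamma(27.3, 7.2).
After batch 2: Gamma(α+S, β+n) = Gamma(27.3+76, 7.2+14) = Gamma(103.3, 21.2).
The predictive distribution for one future period is NegBinom with mean α/β = 4.8726.

4.8726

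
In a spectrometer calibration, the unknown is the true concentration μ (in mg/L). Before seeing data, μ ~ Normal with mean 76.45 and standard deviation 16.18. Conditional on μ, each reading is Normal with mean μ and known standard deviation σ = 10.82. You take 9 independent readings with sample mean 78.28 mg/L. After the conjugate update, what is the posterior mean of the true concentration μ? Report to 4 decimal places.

78.1934

For Normal data with known variance σ², a Normal(μ₀, σ₀²) prior on μ is conjugate. Posterior precision = 1/σ₀² + n/σ²; posterior mean is the precision-weighted average of μ₀ and x̄.
n·x̄ = 9·78.28 = 704.52.
σ₀² = 16.18² = 261.7924, σ² = 10.82² = 117.0724; σ² + n·σ₀² = 117.0724 + 9·261.7924 = 2473.204.
Posterior mean = (μ₀/σ₀² + n·x̄/σ²)/(1/σ₀² + n/σ²) = (σ²·μ₀ + σ₀²·n·x̄)/(σ² + n·σ₀²) = (117.0724·76.45 + 261.7924·704.52)/2473.204 = 193388.166628/2473.204 = 78.1934.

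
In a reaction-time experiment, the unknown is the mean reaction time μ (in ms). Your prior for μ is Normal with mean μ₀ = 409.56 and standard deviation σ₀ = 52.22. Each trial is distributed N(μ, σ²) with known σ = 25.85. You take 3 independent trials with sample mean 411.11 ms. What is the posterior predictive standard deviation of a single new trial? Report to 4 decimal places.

29.5659

For Normal data with known variance σ², a Normal(μ₀, σ₀²) prior on μ is conjugate. Posterior precision = 1/σ₀² + n/σ²; posterior mean is the precision-weighted average of μ₀ and x̄.
σ₀² = 52.22² = 2726.9284, σ² = 25.85² = 668.2225; σ² + n·σ₀² = 668.2225 + 3·2726.9284 = 8849.0077.
Posterior precision = 1/σ₀² + n/σ² = 1/2726.9284 + 3/668.2225 = (σ² + n·σ₀²)/(σ₀²σ²) = 8849.0077/(2726.9284·668.2225); posterior variance σₙ² = σ₀²σ²/(σ² + n·σ₀²) = 2726.9284·668.2225/8849.0077 = 205.920819.
Predictive variance for one new observation = σₙ² + σ² = 2726.9284·668.2225/8849.0077 + 668.2225 = σ²·(σ₀² + 8849.0077)/8849.0077 = 668.2225·11575.9361/8849.0077 = 874.143319; SD = √(668.2225·11575.9361/8849.0077) = 29.5659.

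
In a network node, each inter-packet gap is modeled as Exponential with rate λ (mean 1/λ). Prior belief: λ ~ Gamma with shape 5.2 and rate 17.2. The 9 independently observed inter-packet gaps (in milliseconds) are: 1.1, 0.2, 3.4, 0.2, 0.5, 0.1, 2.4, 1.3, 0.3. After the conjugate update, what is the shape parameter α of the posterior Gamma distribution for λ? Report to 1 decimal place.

With a Gamma(shape α, rate β) prior on the exponential rate λ, the posterior after n observations with total T = Σxᵢ is Gamma(α+n, β+T).
Sum of observations T = 9.5 milliseconds; n = 9.
Posterior: Gamma(5.2+9, 17.2+9.5) = Gamma(14.2, 26.7).
Posterior α = 14.2.

14.2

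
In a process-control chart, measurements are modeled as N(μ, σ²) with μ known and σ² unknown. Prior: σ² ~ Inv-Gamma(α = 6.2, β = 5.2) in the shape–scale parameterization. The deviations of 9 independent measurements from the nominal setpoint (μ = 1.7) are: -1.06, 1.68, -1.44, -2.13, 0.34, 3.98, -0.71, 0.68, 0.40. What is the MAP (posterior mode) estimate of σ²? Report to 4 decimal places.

With known mean μ and an Inverse-Gamma(α, β) prior on σ², the Normal likelihood is conjugate: posterior is Inv-Gamma(α + n/2, β + Σ(xᵢ−μ)²/2).
Σ(xᵢ−μ)² = (-1.06)² + (1.68)² + (-1.44)² + (-2.13)² + (0.34)² + (3.98)² + (-0.71)² + (0.68)² + (0.40)² = 27.6390.
Posterior: Inv-Gamma(6.2 + 9/2, 5.2 + 27.6390/2) = Inv-Gamma(10.70, 19.01950).
Mode = β/(α+1) = 19.01950/11.70 = 1.6256.

1.6256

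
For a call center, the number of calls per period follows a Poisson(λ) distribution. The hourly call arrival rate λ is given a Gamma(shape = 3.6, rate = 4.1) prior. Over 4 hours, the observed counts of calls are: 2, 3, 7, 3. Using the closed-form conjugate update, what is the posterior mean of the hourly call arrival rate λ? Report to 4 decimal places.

With a Gamma(shape α, rate β) prior, the Poisson likelihood is conjugate: the posterior is Gamma(α + ΣXᵢ, β + n).
Sum of counts S = 15 over n = 4 hours.
Posterior: Gamma(α+S, β+n) = Gamma(3.6+15, 4.1+4) = Gamma(18.6, 8.1).
Posterior mean = α/β = 18.6/8.1 = 2.2963.

2.2963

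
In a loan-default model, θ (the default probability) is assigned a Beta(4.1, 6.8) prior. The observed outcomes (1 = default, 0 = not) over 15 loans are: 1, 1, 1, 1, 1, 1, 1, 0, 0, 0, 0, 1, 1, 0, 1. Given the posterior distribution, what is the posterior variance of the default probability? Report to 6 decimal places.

The Beta prior is conjugate to a Binomial/Bernoulli likelihood; the update adds successes to α and failures to β.
Posterior: Beta(α+k, β+n−k) = Beta(4.1+10, 6.8+5) = Beta(14.1, 11.8).
Var = αβ/((α+β)²(α+β+1)) = 14.1·11.8/(25.9²·26.9) = 0.009220.

0.009220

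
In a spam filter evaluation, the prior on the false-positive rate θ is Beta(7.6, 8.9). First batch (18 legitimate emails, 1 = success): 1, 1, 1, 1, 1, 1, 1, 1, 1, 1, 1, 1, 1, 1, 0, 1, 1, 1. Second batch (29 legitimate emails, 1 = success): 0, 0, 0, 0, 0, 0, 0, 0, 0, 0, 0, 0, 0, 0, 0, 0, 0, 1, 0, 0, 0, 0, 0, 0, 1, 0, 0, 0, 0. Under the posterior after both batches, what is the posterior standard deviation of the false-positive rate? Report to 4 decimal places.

0.0614

The Beta prior is conjugate to a Binomial/Bernoulli likelihood; the update adds successes to α and failures to β.
After batch 1: Beta(7.6+17, 8.9+1) = Beta(24.6, 9.9).
After batch 2: Beta(24.6+2, 9.9+27) = Beta(26.6, 36.9).
Var = αβ/((α+β)²(α+β+1)) = 26.6·36.9/(63.5²·64.5) = 0.00377399; SD = √0.00377399 = 0.0614.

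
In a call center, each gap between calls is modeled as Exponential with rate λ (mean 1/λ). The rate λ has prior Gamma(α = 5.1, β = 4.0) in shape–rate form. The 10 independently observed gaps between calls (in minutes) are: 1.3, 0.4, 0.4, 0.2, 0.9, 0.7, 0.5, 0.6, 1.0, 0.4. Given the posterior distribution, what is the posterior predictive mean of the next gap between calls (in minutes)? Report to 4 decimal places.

0.7376

With a Gamma(shape α, rate β) prior on the exponential rate λ, the posterior after n observations with total T = Σxᵢ is Gamma(α+n, β+T).
Sum of observations T = 6.4 minutes; n = 10.
Posterior: Gamma(5.1+10, 4.0+6.4) = Gamma(15.1, 10.4).
The predictive distribution for the next observation is Lomax; its mean is β/(α−1) = 10.4/14.1 = 0.7376.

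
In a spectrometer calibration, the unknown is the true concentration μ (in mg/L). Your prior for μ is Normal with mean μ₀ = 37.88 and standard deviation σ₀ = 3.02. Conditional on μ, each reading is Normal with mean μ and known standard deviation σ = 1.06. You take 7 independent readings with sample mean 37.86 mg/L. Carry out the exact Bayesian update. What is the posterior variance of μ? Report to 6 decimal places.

For Normal data with known variance σ², a Normal(μ₀, σ₀²) prior on μ is conjugate. Posterior precision = 1/σ₀² + n/σ²; posterior mean is the precision-weighted average of μ₀ and x̄.
σ₀² = 3.02² = 9.1204, σ² = 1.06² = 1.1236; σ² + n·σ₀² = 1.1236 + 7·9.1204 = 64.9664.
Posterior precision = 1/σ₀² + n/σ² = 1/9.1204 + 7/1.1236 = (σ² + n·σ₀²)/(σ₀²σ²) = 64.9664/(9.1204·1.1236); posterior variance σₙ² = σ₀²σ²/(σ² + n·σ₀²) = 9.1204·1.1236/64.9664 = 0.157738.

0.157738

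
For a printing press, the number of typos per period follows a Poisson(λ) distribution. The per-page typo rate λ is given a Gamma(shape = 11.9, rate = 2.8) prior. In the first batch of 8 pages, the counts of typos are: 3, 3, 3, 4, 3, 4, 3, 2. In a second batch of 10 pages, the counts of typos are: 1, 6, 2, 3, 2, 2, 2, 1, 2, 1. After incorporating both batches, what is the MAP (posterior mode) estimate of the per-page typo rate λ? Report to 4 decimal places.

With a Gamma(shape α, rate β) prior, the Poisson likelihood is conjugate: the posterior is Gamma(α + ΣXᵢ, β + n).
Batch 1: sum of counts S = 25 over n = 8 pages.
After batch 1: Gamma(α+S, β+n) = Gamma(11.9+25, 2.8+8) = Gamma(36.9, 10.8).
Batch 2: sum of counts S = 22 over n = 10 pages.
After batch 2: Gamma(α+S, β+n) = Gamma(36.9+22, 10.8+10) = Gamma(58.9, 20.8).
Mode of Gamma(α,β) for α≥1 is (α−1)/β = 57.9/20.8 = 2.7837.

2.7837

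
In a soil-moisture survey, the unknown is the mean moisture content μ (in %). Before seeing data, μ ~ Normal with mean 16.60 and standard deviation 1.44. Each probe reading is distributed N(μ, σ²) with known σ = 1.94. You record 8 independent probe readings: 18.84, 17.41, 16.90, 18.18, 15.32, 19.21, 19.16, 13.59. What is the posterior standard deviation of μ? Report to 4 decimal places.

For Normal data with known variance σ², a Normal(μ₀, σ₀²) prior on μ is conjugate. Posterior precision = 1/σ₀² + n/σ²; posterior mean is the precision-weighted average of μ₀ and x̄.
σ₀² = 1.44² = 2.0736, σ² = 1.94² = 3.7636; σ² + n·σ₀² = 3.7636 + 8·2.0736 = 20.3524.
Posterior precision = 1/σ₀² + n/σ² = 1/2.0736 + 8/3.7636 = (σ² + n·σ₀²)/(σ₀²σ²) = 20.3524/(2.0736·3.7636); posterior variance σₙ² = σ₀²σ²/(σ² + n·σ₀²) = 2.0736·3.7636/20.3524 = 0.383454.
Posterior SD = √σₙ² = √(2.0736·3.7636/20.3524) = 0.6192.

0.6192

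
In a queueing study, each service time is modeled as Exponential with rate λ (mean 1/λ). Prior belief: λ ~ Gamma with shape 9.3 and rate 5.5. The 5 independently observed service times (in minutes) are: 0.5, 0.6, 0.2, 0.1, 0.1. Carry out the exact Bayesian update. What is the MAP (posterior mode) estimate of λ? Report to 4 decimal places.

With a Gamma(shape α, rate β) prior on the exponential rate λ, the posterior after n observations with total T = Σxᵢ is Gamma(α+n, β+T).
Sum of observations T = 1.5 minutes; n = 5.
Posterior: Gamma(9.3+5, 5.5+1.5) = Gamma(14.3, 7.0).
Mode = (α−1)/β = 1.9000.

1.9000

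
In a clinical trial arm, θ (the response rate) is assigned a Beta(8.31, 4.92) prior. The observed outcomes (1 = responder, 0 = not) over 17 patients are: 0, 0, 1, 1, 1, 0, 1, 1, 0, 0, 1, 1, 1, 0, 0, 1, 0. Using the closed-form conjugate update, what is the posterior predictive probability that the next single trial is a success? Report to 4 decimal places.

0.5726

The Beta prior is conjugate to a Binomial/Bernoulli likelihood; the update adds successes to α and failures to β.
Posterior: Beta(α+k, β+n−k) = Beta(8.31+9, 4.92+8) = Beta(17.31, 12.92).
For a single future Bernoulli trial, P(success | data) = α/(α+β) = 0.5726.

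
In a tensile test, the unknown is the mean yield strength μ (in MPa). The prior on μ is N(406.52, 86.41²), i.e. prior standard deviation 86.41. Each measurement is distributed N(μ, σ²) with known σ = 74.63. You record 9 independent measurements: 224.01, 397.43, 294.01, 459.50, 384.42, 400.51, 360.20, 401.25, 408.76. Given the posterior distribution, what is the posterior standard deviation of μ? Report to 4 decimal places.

23.9057

For Normal data with known variance σ², a Normal(μ₀, σ₀²) prior on μ is conjugate. Posterior precision = 1/σ₀² + n/σ²; posterior mean is the precision-weighted average of μ₀ and x̄.
σ₀² = 86.41² = 7466.6881, σ² = 74.63² = 5569.6369; σ² + n·σ₀² = 5569.6369 + 9·7466.6881 = 72769.8298.
Posterior precision = 1/σ₀² + n/σ² = 1/7466.6881 + 9/5569.6369 = (σ² + n·σ₀²)/(σ₀²σ²) = 72769.8298/(7466.6881·5569.6369); posterior variance σₙ² = σ₀²σ²/(σ² + n·σ₀²) = 7466.6881·5569.6369/72769.8298 = 571.483287.
Posterior SD = √σₙ² = √(7466.6881·5569.6369/72769.8298) = 23.9057.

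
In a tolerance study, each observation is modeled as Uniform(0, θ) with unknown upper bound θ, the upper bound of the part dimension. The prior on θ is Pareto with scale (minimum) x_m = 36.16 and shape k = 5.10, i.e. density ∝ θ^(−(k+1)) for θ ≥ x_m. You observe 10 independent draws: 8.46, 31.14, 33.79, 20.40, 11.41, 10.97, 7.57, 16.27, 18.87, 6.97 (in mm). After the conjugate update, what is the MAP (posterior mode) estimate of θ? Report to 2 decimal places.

36.16

A Pareto(scale x_m, shape k) prior on the upper bound θ of Uniform(0, θ) is conjugate: posterior is Pareto(max(x_m, max xᵢ), k + n).
Sample maximum = 33.79; prior scale x_m = 36.16 → posterior scale = max = 36.16.
Posterior shape = 5.10 + 10 = 15.10.
The Pareto density is decreasing on [x_m, ∞), so the mode is x_m = 36.16.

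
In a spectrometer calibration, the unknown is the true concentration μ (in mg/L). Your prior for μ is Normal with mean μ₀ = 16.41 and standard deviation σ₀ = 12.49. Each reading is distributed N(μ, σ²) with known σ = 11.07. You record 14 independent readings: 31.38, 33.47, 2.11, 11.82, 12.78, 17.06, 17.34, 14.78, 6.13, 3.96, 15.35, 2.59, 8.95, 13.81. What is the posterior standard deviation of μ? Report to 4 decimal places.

For Normal data with known variance σ², a Normal(μ₀, σ₀²) prior on μ is conjugate. Posterior precision = 1/σ₀² + n/σ²; posterior mean is the precision-weighted average of μ₀ and x̄.
σ₀² = 12.49² = 156.0001, σ² = 11.07² = 122.5449; σ² + n·σ₀² = 122.5449 + 14·156.0001 = 2306.5463.
Posterior precision = 1/σ₀² + n/σ² = 1/156.0001 + 14/122.5449 = (σ² + n·σ₀²)/(σ₀²σ²) = 2306.5463/(156.0001·122.5449); posterior variance σₙ² = σ₀²σ²/(σ² + n·σ₀²) = 156.0001·122.5449/2306.5463 = 8.288156.
Posterior SD = √σₙ² = √(156.0001·122.5449/2306.5463) = 2.8789.

2.8789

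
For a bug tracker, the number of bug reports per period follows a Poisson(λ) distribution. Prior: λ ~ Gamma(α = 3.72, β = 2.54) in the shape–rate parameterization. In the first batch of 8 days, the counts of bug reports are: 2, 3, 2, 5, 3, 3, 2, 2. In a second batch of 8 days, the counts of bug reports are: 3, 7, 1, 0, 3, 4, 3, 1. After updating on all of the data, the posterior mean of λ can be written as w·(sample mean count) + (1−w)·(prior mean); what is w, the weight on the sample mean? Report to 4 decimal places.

With a Gamma(shape α, rate β) prior, the Poisson likelihood is conjugate: the posterior is Gamma(α + ΣXᵢ, β + n).
Total number of days: n = 8 + 8 = 16.
Posterior mean = (α₀+S)/(β₀+n) = [n/(β₀+n)]·(S/n) + [β₀/(β₀+n)]·(α₀/β₀), so only n and β₀ enter the weight.
Weight on data w = n/(β₀+n) = 16/(2.54+16) = 16/18.54 = 0.8630.

0.8630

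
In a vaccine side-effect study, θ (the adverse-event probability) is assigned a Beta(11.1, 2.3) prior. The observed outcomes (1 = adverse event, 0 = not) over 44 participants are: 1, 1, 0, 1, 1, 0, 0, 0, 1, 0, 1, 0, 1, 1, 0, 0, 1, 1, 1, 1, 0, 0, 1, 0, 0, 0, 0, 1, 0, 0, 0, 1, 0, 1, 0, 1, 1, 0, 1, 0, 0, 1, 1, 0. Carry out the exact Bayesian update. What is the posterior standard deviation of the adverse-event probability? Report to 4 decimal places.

The Beta prior is conjugate to a Binomial/Bernoulli likelihood; the update adds successes to α and failures to β.
Posterior: Beta(α+k, β+n−k) = Beta(11.1+21, 2.3+23) = Beta(32.1, 25.3).
Var = αβ/((α+β)²(α+β+1)) = 32.1·25.3/(57.4²·58.4) = 0.00422074; SD = √0.00422074 = 0.0650.

0.0650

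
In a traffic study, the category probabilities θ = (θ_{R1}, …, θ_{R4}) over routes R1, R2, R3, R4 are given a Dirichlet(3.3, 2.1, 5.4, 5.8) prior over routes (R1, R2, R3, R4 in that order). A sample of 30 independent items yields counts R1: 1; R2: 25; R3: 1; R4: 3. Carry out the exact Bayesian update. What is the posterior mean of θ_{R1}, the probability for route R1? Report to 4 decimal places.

0.0923

The Dirichlet prior is conjugate to the Multinomial likelihood: each posterior αⱼ = prior αⱼ + observed count nⱼ.
Posterior concentration: (4.3, 27.1, 6.4, 8.8), total = 46.6.
E[θ_{R1}|data] = α_{R1}/Σα = 4.3/46.6 = 0.0923.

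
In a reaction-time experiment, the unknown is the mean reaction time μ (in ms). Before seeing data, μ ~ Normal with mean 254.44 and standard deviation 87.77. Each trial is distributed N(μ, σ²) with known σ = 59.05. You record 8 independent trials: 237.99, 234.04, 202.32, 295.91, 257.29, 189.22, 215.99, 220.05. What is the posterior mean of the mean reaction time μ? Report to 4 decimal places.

232.8243

For Normal data with known variance σ², a Normal(μ₀, σ₀²) prior on μ is conjugate. Posterior precision = 1/σ₀² + n/σ²; posterior mean is the precision-weighted average of μ₀ and x̄.
Σxᵢ = 237.99 + 234.04 + 202.32 + 295.91 + 257.29 + 189.22 + 215.99 + 220.05 = 1852.81, so n·x̄ = 1852.81.
σ₀² = 87.77² = 7703.5729, σ² = 59.05² = 3486.9025; σ² + n·σ₀² = 3486.9025 + 8·7703.5729 = 65115.4857.
Posterior mean = (μ₀/σ₀² + n·x̄/σ²)/(1/σ₀² + n/σ²) = (σ²·μ₀ + σ₀²·n·x̄)/(σ² + n·σ₀²) = (3486.9025·254.44 + 7703.5729·1852.81)/65115.4857 = 15160464.376949/65115.4857 = 232.8243.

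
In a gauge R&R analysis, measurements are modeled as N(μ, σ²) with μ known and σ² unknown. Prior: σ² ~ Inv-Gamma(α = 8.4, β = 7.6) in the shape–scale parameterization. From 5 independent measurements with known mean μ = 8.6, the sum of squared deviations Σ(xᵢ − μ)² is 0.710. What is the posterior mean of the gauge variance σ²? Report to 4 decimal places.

0.8035

With known mean μ and an Inverse-Gamma(α, β) prior on σ², the Normal likelihood is conjugate: posterior is Inv-Gamma(α + n/2, β + Σ(xᵢ−μ)²/2).
Posterior: Inv-Gamma(8.4 + 5/2, 7.6 + 0.710/2) = Inv-Gamma(10.90, 7.9550).
E[σ²|data] = β/(α−1) = 7.9550/9.90 = 0.8035.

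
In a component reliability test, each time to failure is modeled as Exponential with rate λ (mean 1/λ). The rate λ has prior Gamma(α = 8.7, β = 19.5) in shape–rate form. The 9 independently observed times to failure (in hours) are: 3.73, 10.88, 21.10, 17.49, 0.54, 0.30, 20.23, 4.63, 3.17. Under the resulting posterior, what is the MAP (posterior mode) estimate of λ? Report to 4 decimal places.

0.1644

With a Gamma(shape α, rate β) prior on the exponential rate λ, the posterior after n observations with total T = Σxᵢ is Gamma(α+n, β+T).
Sum of observations T = 82.07 hours; n = 9.
Posterior: Gamma(8.7+9, 19.5+82.07) = Gamma(17.7, 101.57).
Mode = (α−1)/β = 0.1644.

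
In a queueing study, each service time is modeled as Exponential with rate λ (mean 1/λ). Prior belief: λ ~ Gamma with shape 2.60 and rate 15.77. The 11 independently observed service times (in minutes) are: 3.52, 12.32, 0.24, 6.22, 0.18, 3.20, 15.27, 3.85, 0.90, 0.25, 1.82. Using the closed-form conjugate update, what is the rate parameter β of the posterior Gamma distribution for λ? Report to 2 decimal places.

63.54

With a Gamma(shape α, rate β) prior on the exponential rate λ, the posterior after n observations with total T = Σxᵢ is Gamma(α+n, β+T).
Sum of observations T = 47.77 minutes; n = 11.
Posterior: Gamma(2.60+11, 15.77+47.77) = Gamma(13.60, 63.54).
Posterior β = 63.54.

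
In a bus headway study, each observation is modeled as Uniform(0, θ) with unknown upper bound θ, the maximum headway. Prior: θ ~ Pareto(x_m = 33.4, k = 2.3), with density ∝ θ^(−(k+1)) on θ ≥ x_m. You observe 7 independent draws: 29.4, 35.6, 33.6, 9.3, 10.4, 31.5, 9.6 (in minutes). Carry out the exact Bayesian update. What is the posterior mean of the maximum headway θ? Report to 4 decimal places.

A Pareto(scale x_m, shape k) prior on the upper bound θ of Uniform(0, θ) is conjugate: posterior is Pareto(max(x_m, max xᵢ), k + n).
Sample maximum = 35.6; prior scale x_m = 33.4 → posterior scale = max = 35.6.
Posterior shape = 2.3 + 7 = 9.3.
E[θ|data] = k·x_m/(k−1) = 9.3·35.6/8.3 = 39.8892.

39.8892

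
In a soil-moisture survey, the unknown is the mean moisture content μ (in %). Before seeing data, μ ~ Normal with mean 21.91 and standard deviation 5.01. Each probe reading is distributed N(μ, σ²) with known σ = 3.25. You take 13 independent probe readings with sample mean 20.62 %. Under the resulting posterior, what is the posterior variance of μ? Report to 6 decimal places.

0.787024

For Normal data with known variance σ², a Normal(μ₀, σ₀²) prior on μ is conjugate. Posterior precision = 1/σ₀² + n/σ²; posterior mean is the precision-weighted average of μ₀ and x̄.
σ₀² = 5.01² = 25.1001, σ² = 3.25² = 10.5625; σ² + n·σ₀² = 10.5625 + 13·25.1001 = 336.8638.
Posterior precision = 1/σ₀² + n/σ² = 1/25.1001 + 13/10.5625 = (σ² + n·σ₀²)/(σ₀²σ²) = 336.8638/(25.1001·10.5625); posterior variance σₙ² = σ₀²σ²/(σ² + n·σ₀²) = 25.1001·10.5625/336.8638 = 0.787024.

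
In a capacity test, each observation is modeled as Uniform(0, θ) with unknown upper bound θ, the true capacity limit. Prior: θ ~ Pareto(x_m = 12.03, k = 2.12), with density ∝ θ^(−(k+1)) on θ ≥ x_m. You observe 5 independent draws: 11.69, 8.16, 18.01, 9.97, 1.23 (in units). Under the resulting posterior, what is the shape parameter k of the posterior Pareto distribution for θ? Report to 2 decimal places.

A Pareto(scale x_m, shape k) prior on the upper bound θ of Uniform(0, θ) is conjugate: posterior is Pareto(max(x_m, max xᵢ), k + n).
Sample maximum = 18.01; prior scale x_m = 12.03 → posterior scale = max = 18.01.
Posterior shape = 2.12 + 5 = 7.12.
Posterior shape k = 7.12.

7.12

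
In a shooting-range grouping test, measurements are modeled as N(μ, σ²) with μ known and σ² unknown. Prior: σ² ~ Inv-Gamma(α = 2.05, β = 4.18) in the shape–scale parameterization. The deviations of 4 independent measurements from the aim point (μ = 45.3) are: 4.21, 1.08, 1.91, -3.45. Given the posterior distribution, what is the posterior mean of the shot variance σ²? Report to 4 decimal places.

7.0166

With known mean μ and an Inverse-Gamma(α, β) prior on σ², the Normal likelihood is conjugate: posterior is Inv-Gamma(α + n/2, β + Σ(xᵢ−μ)²/2).
Σ(xᵢ−μ)² = (4.21)² + (1.08)² + (1.91)² + (-3.45)² = 34.4411.
Posterior: Inv-Gamma(2.05 + 4/2, 4.18 + 34.4411/2) = Inv-Gamma(4.05, 21.40055).
E[σ²|data] = β/(α−1) = 21.40055/3.05 = 7.0166.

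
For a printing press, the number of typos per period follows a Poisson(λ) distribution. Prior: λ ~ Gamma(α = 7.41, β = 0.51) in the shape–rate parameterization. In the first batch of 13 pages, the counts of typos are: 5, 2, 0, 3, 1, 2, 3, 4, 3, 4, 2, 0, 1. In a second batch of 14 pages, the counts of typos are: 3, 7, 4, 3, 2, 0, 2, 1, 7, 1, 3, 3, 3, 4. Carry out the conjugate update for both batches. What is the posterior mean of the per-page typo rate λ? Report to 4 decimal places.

With a Gamma(shape α, rate β) prior, the Poisson likelihood is conjugate: the posterior is Gamma(α + ΣXᵢ, β + n).
Batch 1: sum of counts S = 30 over n = 13 pages.
After batch 1: Gamma(α+S, β+n) = Gamma(7.41+30, 0.51+13) = Gamma(37.41, 13.51).
Batch 2: sum of counts S = 43 over n = 14 pages.
After batch 2: Gamma(α+S, β+n) = Gamma(37.41+43, 13.51+14) = Gamma(80.41, 27.51).
Posterior mean = α/β = 80.41/27.51 = 2.9229.

2.9229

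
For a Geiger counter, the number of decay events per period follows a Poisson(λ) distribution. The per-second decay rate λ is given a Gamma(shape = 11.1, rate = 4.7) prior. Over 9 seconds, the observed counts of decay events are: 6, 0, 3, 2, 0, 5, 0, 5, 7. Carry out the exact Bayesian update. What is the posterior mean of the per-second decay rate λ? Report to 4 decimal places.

With a Gamma(shape α, rate β) prior, the Poisson likelihood is conjugate: the posterior is Gamma(α + ΣXᵢ, β + n).
Sum of counts S = 28 over n = 9 seconds.
Posterior: Gamma(α+S, β+n) = Gamma(11.1+28, 4.7+9) = Gamma(39.1, 13.7).
Posterior mean = α/β = 39.1/13.7 = 2.8540.

2.8540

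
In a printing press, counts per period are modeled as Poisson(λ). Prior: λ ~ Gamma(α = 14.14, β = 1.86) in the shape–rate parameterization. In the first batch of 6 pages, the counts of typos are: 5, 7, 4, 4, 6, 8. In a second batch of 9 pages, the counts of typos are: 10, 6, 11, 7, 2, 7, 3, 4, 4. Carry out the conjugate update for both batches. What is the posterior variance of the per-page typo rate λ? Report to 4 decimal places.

0.3593

With a Gamma(shape α, rate β) prior, the Poisson likelihood is conjugate: the posterior is Gamma(α + ΣXᵢ, β + n).
Batch 1: sum of counts S = 34 over n = 6 pages.
After batch 1: Gamma(α+S, β+n) = Gamma(14.14+34, 1.86+6) = Gamma(48.14, 7.86).
Batch 2: sum of counts S = 54 over n = 9 pages.
After batch 2: Gamma(α+S, β+n) = Gamma(48.14+54, 7.86+9) = Gamma(102.14, 16.86).
Var = α/β² = 102.14/16.86² = 0.3593.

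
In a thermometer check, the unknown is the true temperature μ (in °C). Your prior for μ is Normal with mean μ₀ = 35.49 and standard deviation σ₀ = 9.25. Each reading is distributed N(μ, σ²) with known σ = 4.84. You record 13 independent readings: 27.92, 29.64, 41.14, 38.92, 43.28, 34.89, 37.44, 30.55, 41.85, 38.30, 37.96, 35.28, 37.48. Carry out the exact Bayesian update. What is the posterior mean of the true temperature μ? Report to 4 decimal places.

For Normal data with known variance σ², a Normal(μ₀, σ₀²) prior on μ is conjugate. Posterior precision = 1/σ₀² + n/σ²; posterior mean is the precision-weighted average of μ₀ and x̄.
Σxᵢ = 27.92 + 29.64 + 41.14 + 38.92 + 43.28 + 34.89 + 37.44 + 30.55 + 41.85 + 38.30 + 37.96 + 35.28 + 37.48 = 474.65, so n·x̄ = 474.65.
σ₀² = 9.25² = 85.5625, σ² = 4.84² = 23.4256; σ² + n·σ₀² = 23.4256 + 13·85.5625 = 1135.7381.
Posterior mean = (μ₀/σ₀² + n·x̄/σ²)/(1/σ₀² + n/σ²) = (σ²·μ₀ + σ₀²·n·x̄)/(σ² + n·σ₀²) = (23.4256·35.49 + 85.5625·474.65)/1135.7381 = 41443.615169/1135.7381 = 36.4905.

36.4905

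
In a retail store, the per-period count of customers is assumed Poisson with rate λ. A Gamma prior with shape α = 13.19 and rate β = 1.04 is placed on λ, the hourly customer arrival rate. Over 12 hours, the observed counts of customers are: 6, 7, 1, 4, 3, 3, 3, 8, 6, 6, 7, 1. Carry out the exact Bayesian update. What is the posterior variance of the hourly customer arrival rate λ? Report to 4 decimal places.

With a Gamma(shape α, rate β) prior, the Poisson likelihood is conjugate: the posterior is Gamma(α + ΣXᵢ, β + n).
Sum of counts S = 55 over n = 12 hours.
Posterior: Gamma(α+S, β+n) = Gamma(13.19+55, 1.04+12) = Gamma(68.19, 13.04).
Var = α/β² = 68.19/13.04² = 0.4010.

0.4010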